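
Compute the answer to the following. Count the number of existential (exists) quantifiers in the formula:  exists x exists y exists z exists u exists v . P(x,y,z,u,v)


Quantifier prefix: exists x exists y exists z exists u exists v
Mark each quantifier type:
  E E E E E
Universal count = 0, Existential count = 5
Asked for existential (exists) quantifiers: 5

5


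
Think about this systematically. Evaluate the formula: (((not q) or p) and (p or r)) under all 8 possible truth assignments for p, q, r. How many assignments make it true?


Check all 8 assignments:
p=0, q=0, r=0: 0
p=0, q=0, r=1: 1
p=0, q=1, r=0: 0
p=0, q=1, r=1: 0
p=1, q=0, r=0: 1
p=1, q=0, r=1: 1
p=1, q=1, r=0: 1
p=1, q=1, r=1: 1
Count of True = 5

5


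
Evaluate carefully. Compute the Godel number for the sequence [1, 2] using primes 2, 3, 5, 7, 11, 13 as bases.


Encode each element as an exponent of the corresponding prime:
  2^1 = 2
  3^2 = 9
Product = 2 * 9 = 18

18


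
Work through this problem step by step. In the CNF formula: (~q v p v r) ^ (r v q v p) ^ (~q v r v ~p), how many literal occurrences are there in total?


Counting literals in each clause:
Clause 1: 3 literal(s)
Clause 2: 3 literal(s)
Clause 3: 3 literal(s)
Total = 9

9


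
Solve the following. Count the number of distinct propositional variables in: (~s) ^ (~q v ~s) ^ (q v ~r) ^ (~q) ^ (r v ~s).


Identify each variable that appears in the formula.
Variables found: q, r, s
Count = 3

3


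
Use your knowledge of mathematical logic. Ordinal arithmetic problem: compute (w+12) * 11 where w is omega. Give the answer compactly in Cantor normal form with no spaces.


Compute (w+12) * 11.
Ordinal * is associative and left-distributive over +, but NOT commutative; for finite n>1, n*w = w but w*n stays w*n.
(w+12) * 11 = (w+12) repeated 11 times. Each intermediate +12 is absorbed by the following w; only the last survives: w*11+12.
Result = w*11+12

w*11+12


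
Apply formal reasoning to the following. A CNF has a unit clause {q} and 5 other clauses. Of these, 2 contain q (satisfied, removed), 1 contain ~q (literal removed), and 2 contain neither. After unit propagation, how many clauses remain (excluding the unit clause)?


Satisfied (removed): 2
Shortened (remain): 1
Unchanged (remain): 2
Remaining = 1 + 2 = 3

3


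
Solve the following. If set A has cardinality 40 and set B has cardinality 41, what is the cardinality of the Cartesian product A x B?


The Cartesian product A x B contains all ordered pairs (a, b).
|A x B| = |A| * |B| = 40 * 41 = 1640

1640


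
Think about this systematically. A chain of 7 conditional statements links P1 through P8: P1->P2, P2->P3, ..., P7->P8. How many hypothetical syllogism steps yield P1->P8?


With 7 implications in a chain connecting 8 propositions:
P1->P2, P2->P3, ..., P7->P8
Steps needed = (number of implications) - 1 = 7 - 1 = 6

6


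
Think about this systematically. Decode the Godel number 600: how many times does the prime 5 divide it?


Factorize 600 by dividing by 5 repeatedly.
Division steps: 5 divides 600 exactly 2 time(s).
Exponent of 5 = 2

2


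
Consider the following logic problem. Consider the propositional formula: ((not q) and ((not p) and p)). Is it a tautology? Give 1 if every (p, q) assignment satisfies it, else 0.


Check all 4 assignments:
p=0, q=0: 0
p=0, q=1: 0
p=1, q=0: 0
p=1, q=1: 0
Satisfying count = 0/4.
Tautology iff count = 4: no.

0


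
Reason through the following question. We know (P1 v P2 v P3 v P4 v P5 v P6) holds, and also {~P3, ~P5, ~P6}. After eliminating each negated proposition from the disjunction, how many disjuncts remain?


Original disjuncts (6): P1, P2, P3, P4, P5, P6
Negated (eliminate): ~P3, ~P5, ~P6
Remaining disjuncts: P1, P2, P4
Count = 6 - 3 = 3

3


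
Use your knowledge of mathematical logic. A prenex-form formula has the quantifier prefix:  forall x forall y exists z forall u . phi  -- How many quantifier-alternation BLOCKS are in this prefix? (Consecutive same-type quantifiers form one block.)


Quantifier-type sequence: A A E A  (A=forall, E=exists)
Group into maximal same-type runs:
  Ax2 | Ex1 | Ax1
Number of blocks = 3

3


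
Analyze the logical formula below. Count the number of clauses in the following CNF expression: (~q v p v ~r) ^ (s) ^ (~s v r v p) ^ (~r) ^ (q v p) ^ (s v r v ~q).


A CNF formula is a conjunction of clauses.
Clauses are separated by ^.
Counting the conjuncts: 6 clauses.

6


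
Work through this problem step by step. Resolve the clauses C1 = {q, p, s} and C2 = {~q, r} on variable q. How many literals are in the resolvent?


Remove q from C1 and ~q from C2.
C1 remainder: {p, s}
C2 remainder: {r}
Union (resolvent): {p, r, s}
Resolvent has 3 literal(s).

3


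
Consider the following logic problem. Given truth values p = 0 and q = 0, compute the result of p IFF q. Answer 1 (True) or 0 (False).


p = 0, q = 0
Operation: p IFF q
Evaluate: 0 IFF 0 = 1

1


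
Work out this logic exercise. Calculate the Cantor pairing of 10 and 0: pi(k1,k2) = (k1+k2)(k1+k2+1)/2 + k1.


k1 + k2 = 10
(k1+k2)(k1+k2+1)/2 = 10 * 11 / 2 = 55
pi = 55 + 10 = 65

65


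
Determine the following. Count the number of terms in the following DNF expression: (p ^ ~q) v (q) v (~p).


A DNF formula is a disjunction of terms (conjunctions).
Terms are separated by v.
Counting the disjuncts: 3 terms.

3


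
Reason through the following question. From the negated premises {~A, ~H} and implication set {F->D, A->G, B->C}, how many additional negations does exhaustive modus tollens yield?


Initial negated facts: {~A, ~H}
Apply modus tollens to closure:
  (no implication fires)
Final negated: {~A, ~H}
New negations: {(none)}
Count = 0

0


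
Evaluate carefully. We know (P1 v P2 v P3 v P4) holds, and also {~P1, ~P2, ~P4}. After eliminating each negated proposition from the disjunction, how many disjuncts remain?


Original disjuncts (4): P1, P2, P3, P4
Negated (eliminate): ~P1, ~P2, ~P4
Remaining disjuncts: P3
Count = 4 - 3 = 1

1


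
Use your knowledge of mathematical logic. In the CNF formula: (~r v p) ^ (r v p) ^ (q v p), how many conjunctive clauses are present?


A CNF formula is a conjunction of clauses.
Clauses are separated by ^.
Counting the conjuncts: 3 clauses.

3


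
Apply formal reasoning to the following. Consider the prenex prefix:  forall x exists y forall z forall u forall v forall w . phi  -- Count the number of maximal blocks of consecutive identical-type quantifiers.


Quantifier-type sequence: A E A A A A  (A=forall, E=exists)
Group into maximal same-type runs:
  Ax1 | Ex1 | Ax4
Number of blocks = 3

3


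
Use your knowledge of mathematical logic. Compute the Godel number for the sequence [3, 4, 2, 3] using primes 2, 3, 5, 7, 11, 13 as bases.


Encode each element as an exponent of the corresponding prime:
  2^3 = 8
  3^4 = 81
  5^2 = 25
  7^3 = 343
Product = 8 * 81 * 25 * 343 = 5556600

5556600


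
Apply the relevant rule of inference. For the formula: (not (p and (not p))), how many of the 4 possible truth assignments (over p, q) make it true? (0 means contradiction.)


Check all 4 assignments:
p=0, q=0: 1
p=0, q=1: 1
p=1, q=0: 1
p=1, q=1: 1
Count of True = 4

4


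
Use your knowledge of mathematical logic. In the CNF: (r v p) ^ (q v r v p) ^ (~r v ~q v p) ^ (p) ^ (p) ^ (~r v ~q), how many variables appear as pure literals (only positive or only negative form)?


Check each variable for pure literal status:
p: pure positive
q: mixed (not pure)
r: mixed (not pure)
Pure literal count = 1

1


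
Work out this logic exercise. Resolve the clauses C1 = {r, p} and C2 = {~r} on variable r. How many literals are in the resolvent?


Remove r from C1 and ~r from C2.
C1 remainder: {p}
C2 remainder: {}
Union (resolvent): {p}
Resolvent has 1 literal(s).

1


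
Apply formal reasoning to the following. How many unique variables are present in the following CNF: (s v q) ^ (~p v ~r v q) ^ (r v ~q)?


Identify each variable that appears in the formula.
Variables found: p, q, r, s
Count = 4

4


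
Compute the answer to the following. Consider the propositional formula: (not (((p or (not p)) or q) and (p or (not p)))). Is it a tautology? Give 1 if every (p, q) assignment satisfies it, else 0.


Check all 4 assignments:
p=0, q=0: 0
p=0, q=1: 0
p=1, q=0: 0
p=1, q=1: 0
Satisfying count = 0/4.
Tautology iff count = 4: no.

0


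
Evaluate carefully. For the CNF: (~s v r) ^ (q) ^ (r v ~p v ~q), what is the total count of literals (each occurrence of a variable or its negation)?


Counting literals in each clause:
Clause 1: 2 literal(s)
Clause 2: 1 literal(s)
Clause 3: 3 literal(s)
Total = 6

6


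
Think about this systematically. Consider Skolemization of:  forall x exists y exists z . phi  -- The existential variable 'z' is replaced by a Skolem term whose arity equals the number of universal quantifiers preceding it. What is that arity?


Quantifier prefix: forall x exists y exists z
'z' is existentially quantified at position 3.
Universal variables preceding it: x
Skolem function arity = 1

1


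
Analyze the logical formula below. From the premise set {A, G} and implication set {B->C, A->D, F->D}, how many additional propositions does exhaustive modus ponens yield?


Initial facts: {A, G}
Apply modus ponens to closure:
  A and A->D  =>  D
Final known: {A, D, G}
New propositions: {D}
Count = 1

1


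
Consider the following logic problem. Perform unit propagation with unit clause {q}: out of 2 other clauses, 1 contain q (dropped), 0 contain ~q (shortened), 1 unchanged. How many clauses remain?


Satisfied (removed): 1
Shortened (remain): 0
Unchanged (remain): 1
Remaining = 0 + 1 = 1

1


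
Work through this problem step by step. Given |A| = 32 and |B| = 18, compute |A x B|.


The Cartesian product A x B contains all ordered pairs (a, b).
|A x B| = |A| * |B| = 32 * 18 = 576

576


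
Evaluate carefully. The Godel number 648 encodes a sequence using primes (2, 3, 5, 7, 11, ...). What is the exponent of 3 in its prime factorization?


Factorize 648 by dividing by 3 repeatedly.
Division steps: 3 divides 648 exactly 4 time(s).
Exponent of 3 = 4

4


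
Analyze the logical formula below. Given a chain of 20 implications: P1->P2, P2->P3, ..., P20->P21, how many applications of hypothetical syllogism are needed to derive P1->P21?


With 20 implications in a chain connecting 21 propositions:
P1->P2, P2->P3, ..., P20->P21
Steps needed = (number of implications) - 1 = 20 - 1 = 19

19


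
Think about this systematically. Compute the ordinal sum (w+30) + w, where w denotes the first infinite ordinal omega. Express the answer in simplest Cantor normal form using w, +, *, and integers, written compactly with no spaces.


Compute (w+30) + w.
Ordinal + is associative but NOT commutative; for finite n>0, n + w = w but w + n stays w+n.
(w+30) + w = w + (30+w) = w + w = w*2 (the finite tail 30 is absorbed by the right w).
Result = w*2

w*2


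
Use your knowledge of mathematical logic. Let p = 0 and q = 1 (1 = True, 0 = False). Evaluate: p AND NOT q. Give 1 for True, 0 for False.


p = 0, q = 1
Operation: p AND NOT q
Evaluate: 0 AND NOT 1 = 0

0


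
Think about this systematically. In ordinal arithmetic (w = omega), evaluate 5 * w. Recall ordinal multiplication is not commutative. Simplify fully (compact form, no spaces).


Compute 5 * w.
Ordinal * is associative and left-distributive over +, but NOT commutative; for finite n>1, n*w = w but w*n stays w*n.
For finite n>0, n * w = sup{n*k : k<w} = w. So 5 * w = w.
Result = w

w


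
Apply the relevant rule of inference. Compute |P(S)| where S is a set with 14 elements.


The power set of a set with n elements has 2^n elements.
|P(S)| = 2^14 = 16384

16384


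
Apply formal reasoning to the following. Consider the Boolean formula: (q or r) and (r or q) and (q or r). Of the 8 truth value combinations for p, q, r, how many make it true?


Evaluate all 8 assignments for p, q, r:
p=0, q=0, r=0: 0
p=0, q=0, r=1: 1
p=0, q=1, r=0: 1
p=0, q=1, r=1: 1
p=1, q=0, r=0: 0
p=1, q=0, r=1: 1
p=1, q=1, r=0: 1
p=1, q=1, r=1: 1
Satisfying count = 6

6


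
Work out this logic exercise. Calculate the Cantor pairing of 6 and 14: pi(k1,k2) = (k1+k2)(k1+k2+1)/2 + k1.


k1 + k2 = 20
(k1+k2)(k1+k2+1)/2 = 20 * 21 / 2 = 210
pi = 210 + 6 = 216

216


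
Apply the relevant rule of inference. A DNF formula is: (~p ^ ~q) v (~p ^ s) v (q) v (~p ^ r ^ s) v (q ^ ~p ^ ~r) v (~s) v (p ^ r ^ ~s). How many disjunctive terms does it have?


A DNF formula is a disjunction of terms (conjunctions).
Terms are separated by v.
Counting the disjuncts: 7 terms.

7


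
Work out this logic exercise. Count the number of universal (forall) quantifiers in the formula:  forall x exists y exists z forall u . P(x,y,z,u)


Quantifier prefix: forall x exists y exists z forall u
Mark each quantifier type:
  U E E U
Universal count = 2, Existential count = 2
Asked for universal (forall) quantifiers: 2

2


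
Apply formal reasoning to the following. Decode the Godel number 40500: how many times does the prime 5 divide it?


Factorize 40500 by dividing by 5 repeatedly.
Division steps: 5 divides 40500 exactly 3 time(s).
Exponent of 5 = 3

3


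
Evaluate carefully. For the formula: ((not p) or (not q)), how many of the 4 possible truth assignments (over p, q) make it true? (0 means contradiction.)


Check all 4 assignments:
p=0, q=0: 1
p=0, q=1: 1
p=1, q=0: 1
p=1, q=1: 0
Count of True = 3

3


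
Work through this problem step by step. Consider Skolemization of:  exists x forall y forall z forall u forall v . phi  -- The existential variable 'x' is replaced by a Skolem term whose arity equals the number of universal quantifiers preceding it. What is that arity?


Quantifier prefix: exists x forall y forall z forall u forall v
'x' is existentially quantified at position 1.
No universal quantifiers precede it.
Skolem function arity = 0 (a Skolem constant)

0


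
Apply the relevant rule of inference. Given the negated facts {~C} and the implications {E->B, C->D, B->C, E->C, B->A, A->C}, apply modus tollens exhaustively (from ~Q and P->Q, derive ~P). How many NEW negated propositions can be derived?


Initial negated facts: {~C}
Apply modus tollens to closure:
  ~C and B->C  =>  ~B
  ~C and E->C  =>  ~E
  ~C and A->C  =>  ~A
Final negated: {~A, ~B, ~C, ~E}
New negations: {~A, ~B, ~E}
Count = 3

3


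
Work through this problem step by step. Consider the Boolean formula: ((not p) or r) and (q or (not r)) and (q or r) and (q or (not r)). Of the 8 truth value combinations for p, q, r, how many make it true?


Evaluate all 8 assignments for p, q, r:
p=0, q=0, r=0: 0
p=0, q=0, r=1: 0
p=0, q=1, r=0: 1
p=0, q=1, r=1: 1
p=1, q=0, r=0: 0
p=1, q=0, r=1: 0
p=1, q=1, r=0: 0
p=1, q=1, r=1: 1
Satisfying count = 3

3


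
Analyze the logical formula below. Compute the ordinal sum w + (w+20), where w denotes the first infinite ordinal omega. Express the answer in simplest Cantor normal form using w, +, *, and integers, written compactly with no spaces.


Compute w + (w+20).
Ordinal + is associative but NOT commutative; for finite n>0, n + w = w but w + n stays w+n.
w + (w+20) = (w+w) + 20 = w*2+20.
Result = w*2+20

w*2+20


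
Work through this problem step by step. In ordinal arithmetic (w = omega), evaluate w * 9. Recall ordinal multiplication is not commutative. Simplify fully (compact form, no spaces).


Compute w * 9.
Ordinal * is associative and left-distributive over +, but NOT commutative; for finite n>1, n*w = w but w*n stays w*n.
w * 9 means 9 copies of w concatenated: w*9.
Result = w*9

w*9


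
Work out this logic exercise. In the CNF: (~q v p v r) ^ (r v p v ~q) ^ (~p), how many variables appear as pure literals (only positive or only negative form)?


Check each variable for pure literal status:
p: mixed (not pure)
q: pure negative
r: pure positive
Pure literal count = 2

2


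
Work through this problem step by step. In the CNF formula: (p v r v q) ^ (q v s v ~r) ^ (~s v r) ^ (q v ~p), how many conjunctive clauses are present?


A CNF formula is a conjunction of clauses.
Clauses are separated by ^.
Counting the conjuncts: 4 clauses.

4


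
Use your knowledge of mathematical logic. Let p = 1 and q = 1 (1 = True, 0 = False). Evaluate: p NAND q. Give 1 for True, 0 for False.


p = 1, q = 1
Operation: p NAND q
Evaluate: 1 NAND 1 = 0

0


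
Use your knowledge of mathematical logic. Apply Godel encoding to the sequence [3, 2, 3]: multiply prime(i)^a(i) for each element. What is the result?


Encode each element as an exponent of the corresponding prime:
  2^3 = 8
  3^2 = 9
  5^3 = 125
Product = 8 * 9 * 125 = 9000

9000


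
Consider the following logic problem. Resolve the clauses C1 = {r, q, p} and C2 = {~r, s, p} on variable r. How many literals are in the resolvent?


Remove r from C1 and ~r from C2.
C1 remainder: {q, p}
C2 remainder: {s, p}
Union (resolvent): {p, q, s}
Resolvent has 3 literal(s).

3


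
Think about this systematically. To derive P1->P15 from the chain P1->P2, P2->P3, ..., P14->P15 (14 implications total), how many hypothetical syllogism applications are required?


With 14 implications in a chain connecting 15 propositions:
P1->P2, P2->P3, ..., P14->P15
Steps needed = (number of implications) - 1 = 14 - 1 = 13

13


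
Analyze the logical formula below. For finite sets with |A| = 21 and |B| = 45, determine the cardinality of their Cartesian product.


The Cartesian product A x B contains all ordered pairs (a, b).
|A x B| = |A| * |B| = 21 * 45 = 945

945


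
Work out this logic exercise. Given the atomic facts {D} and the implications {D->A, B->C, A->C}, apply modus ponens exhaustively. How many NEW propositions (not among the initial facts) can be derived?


Initial facts: {D}
Apply modus ponens to closure:
  D and D->A  =>  A
  A and A->C  =>  C
Final known: {A, C, D}
New propositions: {A, C}
Count = 2

2


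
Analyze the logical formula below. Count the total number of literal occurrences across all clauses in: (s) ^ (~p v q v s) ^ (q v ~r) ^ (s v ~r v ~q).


Counting literals in each clause:
Clause 1: 1 literal(s)
Clause 2: 3 literal(s)
Clause 3: 2 literal(s)
Clause 4: 3 literal(s)
Total = 9

9


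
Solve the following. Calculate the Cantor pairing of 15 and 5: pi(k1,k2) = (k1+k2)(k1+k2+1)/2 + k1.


k1 + k2 = 20
(k1+k2)(k1+k2+1)/2 = 20 * 21 / 2 = 210
pi = 210 + 15 = 225

225


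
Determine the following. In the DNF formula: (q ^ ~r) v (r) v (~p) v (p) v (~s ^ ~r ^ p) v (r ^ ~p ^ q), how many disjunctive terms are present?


A DNF formula is a disjunction of terms (conjunctions).
Terms are separated by v.
Counting the disjuncts: 6 terms.

6


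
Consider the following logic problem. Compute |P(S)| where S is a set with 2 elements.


The power set of a set with n elements has 2^n elements.
|P(S)| = 2^2 = 4

4


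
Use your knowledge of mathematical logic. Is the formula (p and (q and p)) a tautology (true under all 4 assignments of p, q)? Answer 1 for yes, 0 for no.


Check all 4 assignments:
p=0, q=0: 0
p=0, q=1: 0
p=1, q=0: 0
p=1, q=1: 1
Satisfying count = 1/4.
Tautology iff count = 4: no.

0


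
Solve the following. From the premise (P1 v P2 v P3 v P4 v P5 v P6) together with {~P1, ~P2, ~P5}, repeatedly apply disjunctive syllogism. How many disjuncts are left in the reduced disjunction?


Original disjuncts (6): P1, P2, P3, P4, P5, P6
Negated (eliminate): ~P1, ~P2, ~P5
Remaining disjuncts: P3, P4, P6
Count = 6 - 3 = 3

3


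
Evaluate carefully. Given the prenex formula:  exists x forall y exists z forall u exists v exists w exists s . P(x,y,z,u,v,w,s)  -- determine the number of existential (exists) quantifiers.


Quantifier prefix: exists x forall y exists z forall u exists v exists w exists s
Mark each quantifier type:
  E U E U E E E
Universal count = 2, Existential count = 5
Asked for existential (exists) quantifiers: 5

5


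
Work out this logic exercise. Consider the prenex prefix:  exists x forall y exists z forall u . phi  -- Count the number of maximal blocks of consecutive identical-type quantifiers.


Quantifier-type sequence: E A E A  (A=forall, E=exists)
Group into maximal same-type runs:
  Ex1 | Ax1 | Ex1 | Ax1
Number of blocks = 4

4


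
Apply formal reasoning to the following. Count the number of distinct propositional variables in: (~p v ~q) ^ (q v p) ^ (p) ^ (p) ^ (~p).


Identify each variable that appears in the formula.
Variables found: p, q
Count = 2

2


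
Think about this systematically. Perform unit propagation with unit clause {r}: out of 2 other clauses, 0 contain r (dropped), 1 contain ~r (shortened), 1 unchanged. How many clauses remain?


Satisfied (removed): 0
Shortened (remain): 1
Unchanged (remain): 1
Remaining = 1 + 1 = 2

2


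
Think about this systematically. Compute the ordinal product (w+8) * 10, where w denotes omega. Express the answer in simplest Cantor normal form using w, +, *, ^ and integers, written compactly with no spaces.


Compute (w+8) * 10.
Ordinal * is associative and left-distributive over +, but NOT commutative; for finite n>1, n*w = w but w*n stays w*n.
(w+8) * 10 = (w+8) repeated 10 times. Each intermediate +8 is absorbed by the following w; only the last survives: w*10+8.
Result = w*10+8

w*10+8


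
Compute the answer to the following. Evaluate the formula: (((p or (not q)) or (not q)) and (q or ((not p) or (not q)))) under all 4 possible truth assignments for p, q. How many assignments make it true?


Check all 4 assignments:
p=0, q=0: 1
p=0, q=1: 0
p=1, q=0: 1
p=1, q=1: 1
Count of True = 3

3


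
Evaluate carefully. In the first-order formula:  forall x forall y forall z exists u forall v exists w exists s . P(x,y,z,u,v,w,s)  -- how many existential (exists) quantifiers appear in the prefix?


Quantifier prefix: forall x forall y forall z exists u forall v exists w exists s
Mark each quantifier type:
  U U U E U E E
Universal count = 4, Existential count = 3
Asked for existential (exists) quantifiers: 3

3


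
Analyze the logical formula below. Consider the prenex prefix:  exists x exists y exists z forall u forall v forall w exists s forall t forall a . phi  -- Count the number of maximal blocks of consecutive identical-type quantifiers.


Quantifier-type sequence: E E E A A A E A A  (A=forall, E=exists)
Group into maximal same-type runs:
  Ex3 | Ax3 | Ex1 | Ax2
Number of blocks = 4

4


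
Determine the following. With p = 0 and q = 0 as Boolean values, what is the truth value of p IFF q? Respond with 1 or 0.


p = 0, q = 0
Operation: p IFF q
Evaluate: 0 IFF 0 = 1

1


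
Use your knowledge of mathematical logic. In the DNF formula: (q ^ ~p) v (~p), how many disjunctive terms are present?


A DNF formula is a disjunction of terms (conjunctions).
Terms are separated by v.
Counting the disjuncts: 2 terms.

2


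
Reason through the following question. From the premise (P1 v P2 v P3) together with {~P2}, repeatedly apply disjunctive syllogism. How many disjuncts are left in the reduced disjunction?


Original disjuncts (3): P1, P2, P3
Negated (eliminate): ~P2
Remaining disjuncts: P1, P3
Count = 3 - 1 = 2

2


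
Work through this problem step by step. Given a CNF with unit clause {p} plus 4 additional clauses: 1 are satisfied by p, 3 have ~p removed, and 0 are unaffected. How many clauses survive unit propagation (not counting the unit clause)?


Satisfied (removed): 1
Shortened (remain): 3
Unchanged (remain): 0
Remaining = 3 + 0 = 3

3


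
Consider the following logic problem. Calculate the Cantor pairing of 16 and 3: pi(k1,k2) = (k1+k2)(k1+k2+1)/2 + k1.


k1 + k2 = 19
(k1+k2)(k1+k2+1)/2 = 19 * 20 / 2 = 190
pi = 190 + 16 = 206

206


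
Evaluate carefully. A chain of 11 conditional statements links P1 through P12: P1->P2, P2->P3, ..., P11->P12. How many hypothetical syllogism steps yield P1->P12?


With 11 implications in a chain connecting 12 propositions:
P1->P2, P2->P3, ..., P11->P12
Steps needed = (number of implications) - 1 = 11 - 1 = 10

10


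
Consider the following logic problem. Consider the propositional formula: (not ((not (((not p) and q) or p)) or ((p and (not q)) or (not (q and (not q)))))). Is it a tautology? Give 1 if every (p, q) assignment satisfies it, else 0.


Check all 4 assignments:
p=0, q=0: 0
p=0, q=1: 0
p=1, q=0: 0
p=1, q=1: 0
Satisfying count = 0/4.
Tautology iff count = 4: no.

0


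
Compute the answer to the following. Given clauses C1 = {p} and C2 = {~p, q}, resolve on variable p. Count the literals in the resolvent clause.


Remove p from C1 and ~p from C2.
C1 remainder: {}
C2 remainder: {q}
Union (resolvent): {q}
Resolvent has 1 literal(s).

1


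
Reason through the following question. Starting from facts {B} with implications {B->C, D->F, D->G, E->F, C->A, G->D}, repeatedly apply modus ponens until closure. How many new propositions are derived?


Initial facts: {B}
Apply modus ponens to closure:
  B and B->C  =>  C
  C and C->A  =>  A
Final known: {A, B, C}
New propositions: {A, C}
Count = 2

2


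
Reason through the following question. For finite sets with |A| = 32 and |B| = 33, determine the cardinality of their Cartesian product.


The Cartesian product A x B contains all ordered pairs (a, b).
|A x B| = |A| * |B| = 32 * 33 = 1056

1056


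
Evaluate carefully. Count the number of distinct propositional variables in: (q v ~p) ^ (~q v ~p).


Identify each variable that appears in the formula.
Variables found: p, q
Count = 2

2


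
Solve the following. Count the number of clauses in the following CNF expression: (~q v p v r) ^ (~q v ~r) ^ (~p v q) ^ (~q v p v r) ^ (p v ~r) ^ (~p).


A CNF formula is a conjunction of clauses.
Clauses are separated by ^.
Counting the conjuncts: 6 clauses.

6


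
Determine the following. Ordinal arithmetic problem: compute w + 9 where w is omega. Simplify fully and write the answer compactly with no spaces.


Compute w + 9.
Ordinal + is associative but NOT commutative; for finite n>0, n + w = w but w + n stays w+n.
w + 9 is already in normal form (a successor ordinal beyond w).
Result = w+9

w+9


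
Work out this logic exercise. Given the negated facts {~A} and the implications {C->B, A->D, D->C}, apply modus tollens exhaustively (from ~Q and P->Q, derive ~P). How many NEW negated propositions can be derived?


Initial negated facts: {~A}
Apply modus tollens to closure:
  (no implication fires)
Final negated: {~A}
New negations: {(none)}
Count = 0

0


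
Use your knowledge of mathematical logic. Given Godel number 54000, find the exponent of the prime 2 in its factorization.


Factorize 54000 by dividing by 2 repeatedly.
Division steps: 2 divides 54000 exactly 4 time(s).
Exponent of 2 = 4

4


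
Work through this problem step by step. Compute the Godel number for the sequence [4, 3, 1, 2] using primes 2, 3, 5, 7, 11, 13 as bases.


Encode each element as an exponent of the corresponding prime:
  2^4 = 16
  3^3 = 27
  5^1 = 5
  7^2 = 49
Product = 16 * 27 * 5 * 49 = 105840

105840


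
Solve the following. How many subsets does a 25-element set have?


The power set of a set with n elements has 2^n elements.
|P(S)| = 2^25 = 33554432

33554432


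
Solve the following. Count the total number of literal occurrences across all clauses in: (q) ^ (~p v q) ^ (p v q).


Counting literals in each clause:
Clause 1: 1 literal(s)
Clause 2: 2 literal(s)
Clause 3: 2 literal(s)
Total = 5

5


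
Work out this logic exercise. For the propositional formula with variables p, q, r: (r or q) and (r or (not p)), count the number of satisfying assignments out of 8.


Evaluate all 8 assignments for p, q, r:
p=0, q=0, r=0: 0
p=0, q=0, r=1: 1
p=0, q=1, r=0: 1
p=0, q=1, r=1: 1
p=1, q=0, r=0: 0
p=1, q=0, r=1: 1
p=1, q=1, r=0: 0
p=1, q=1, r=1: 1
Satisfying count = 5

5


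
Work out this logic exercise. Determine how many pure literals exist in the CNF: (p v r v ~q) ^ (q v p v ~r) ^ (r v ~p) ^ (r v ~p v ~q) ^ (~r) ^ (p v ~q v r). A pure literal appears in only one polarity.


Check each variable for pure literal status:
p: mixed (not pure)
q: mixed (not pure)
r: mixed (not pure)
Pure literal count = 0

0


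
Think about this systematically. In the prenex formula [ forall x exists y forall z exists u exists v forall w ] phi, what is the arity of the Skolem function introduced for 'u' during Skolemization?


Quantifier prefix: forall x exists y forall z exists u exists v forall w
'u' is existentially quantified at position 4.
Universal variables preceding it: x, z
Skolem function arity = 2

2


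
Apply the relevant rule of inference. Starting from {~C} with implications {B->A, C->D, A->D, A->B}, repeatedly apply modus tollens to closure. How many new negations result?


Initial negated facts: {~C}
Apply modus tollens to closure:
  (no implication fires)
Final negated: {~C}
New negations: {(none)}
Count = 0

0


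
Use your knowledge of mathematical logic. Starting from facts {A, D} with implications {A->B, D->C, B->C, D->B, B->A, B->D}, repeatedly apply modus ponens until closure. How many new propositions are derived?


Initial facts: {A, D}
Apply modus ponens to closure:
  A and A->B  =>  B
  D and D->C  =>  C
Final known: {A, B, C, D}
New propositions: {B, C}
Count = 2

2


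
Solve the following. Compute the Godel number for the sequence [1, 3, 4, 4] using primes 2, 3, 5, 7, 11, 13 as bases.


Encode each element as an exponent of the corresponding prime:
  2^1 = 2
  3^3 = 27
  5^4 = 625
  7^4 = 2401
Product = 2 * 27 * 625 * 2401 = 81033750

81033750


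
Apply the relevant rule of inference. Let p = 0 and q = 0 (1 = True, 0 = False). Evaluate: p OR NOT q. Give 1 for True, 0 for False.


p = 0, q = 0
Operation: p OR NOT q
Evaluate: 0 OR NOT 0 = 1

1


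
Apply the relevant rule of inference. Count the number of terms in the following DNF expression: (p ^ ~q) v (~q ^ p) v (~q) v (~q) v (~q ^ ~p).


A DNF formula is a disjunction of terms (conjunctions).
Terms are separated by v.
Counting the disjuncts: 5 terms.

5


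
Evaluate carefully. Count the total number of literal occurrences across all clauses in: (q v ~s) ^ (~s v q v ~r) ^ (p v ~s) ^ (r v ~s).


Counting literals in each clause:
Clause 1: 2 literal(s)
Clause 2: 3 literal(s)
Clause 3: 2 literal(s)
Clause 4: 2 literal(s)
Total = 9

9


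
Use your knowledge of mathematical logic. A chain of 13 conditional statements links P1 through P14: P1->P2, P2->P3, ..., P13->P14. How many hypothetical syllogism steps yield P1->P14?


With 13 implications in a chain connecting 14 propositions:
P1->P2, P2->P3, ..., P13->P14
Steps needed = (number of implications) - 1 = 13 - 1 = 12

12


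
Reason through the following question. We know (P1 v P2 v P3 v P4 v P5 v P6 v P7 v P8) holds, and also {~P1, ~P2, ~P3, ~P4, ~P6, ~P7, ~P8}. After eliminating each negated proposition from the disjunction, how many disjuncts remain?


Original disjuncts (8): P1, P2, P3, P4, P5, P6, P7, P8
Negated (eliminate): ~P1, ~P2, ~P3, ~P4, ~P6, ~P7, ~P8
Remaining disjuncts: P5
Count = 8 - 7 = 1

1


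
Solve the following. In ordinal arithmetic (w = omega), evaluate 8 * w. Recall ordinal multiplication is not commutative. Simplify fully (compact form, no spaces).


Compute 8 * w.
Ordinal * is associative and left-distributive over +, but NOT commutative; for finite n>1, n*w = w but w*n stays w*n.
For finite n>0, n * w = sup{n*k : k<w} = w. So 8 * w = w.
Result = w

w


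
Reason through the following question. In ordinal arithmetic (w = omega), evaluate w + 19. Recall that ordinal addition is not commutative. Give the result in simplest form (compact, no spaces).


Compute w + 19.
Ordinal + is associative but NOT commutative; for finite n>0, n + w = w but w + n stays w+n.
w + 19 is already in normal form (a successor ordinal beyond w).
Result = w+19

w+19


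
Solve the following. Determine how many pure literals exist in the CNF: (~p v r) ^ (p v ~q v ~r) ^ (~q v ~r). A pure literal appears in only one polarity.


Check each variable for pure literal status:
p: mixed (not pure)
q: pure negative
r: mixed (not pure)
Pure literal count = 1

1


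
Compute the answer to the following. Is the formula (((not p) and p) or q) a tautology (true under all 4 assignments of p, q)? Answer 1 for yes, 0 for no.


Check all 4 assignments:
p=0, q=0: 0
p=0, q=1: 1
p=1, q=0: 0
p=1, q=1: 1
Satisfying count = 2/4.
Tautology iff count = 4: no.

0


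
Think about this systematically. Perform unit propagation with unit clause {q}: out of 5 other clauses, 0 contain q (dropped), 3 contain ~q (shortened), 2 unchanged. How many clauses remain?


Satisfied (removed): 0
Shortened (remain): 3
Unchanged (remain): 2
Remaining = 3 + 2 = 5

5


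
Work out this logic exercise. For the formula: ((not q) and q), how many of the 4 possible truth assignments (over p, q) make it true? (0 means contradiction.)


Check all 4 assignments:
p=0, q=0: 0
p=0, q=1: 0
p=1, q=0: 0
p=1, q=1: 0
Count of True = 0

0


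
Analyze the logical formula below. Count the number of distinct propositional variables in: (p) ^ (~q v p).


Identify each variable that appears in the formula.
Variables found: p, q
Count = 2

2


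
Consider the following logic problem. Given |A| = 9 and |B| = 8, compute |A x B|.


The Cartesian product A x B contains all ordered pairs (a, b).
|A x B| = |A| * |B| = 9 * 8 = 72

72


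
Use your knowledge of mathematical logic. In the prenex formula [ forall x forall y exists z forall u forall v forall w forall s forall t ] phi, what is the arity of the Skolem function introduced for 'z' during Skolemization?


Quantifier prefix: forall x forall y exists z forall u forall v forall w forall s forall t
'z' is existentially quantified at position 3.
Universal variables preceding it: x, y
Skolem function arity = 2

2


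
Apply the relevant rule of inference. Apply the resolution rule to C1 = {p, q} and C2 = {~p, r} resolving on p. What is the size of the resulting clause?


Remove p from C1 and ~p from C2.
C1 remainder: {q}
C2 remainder: {r}
Union (resolvent): {q, r}
Resolvent has 2 literal(s).

2


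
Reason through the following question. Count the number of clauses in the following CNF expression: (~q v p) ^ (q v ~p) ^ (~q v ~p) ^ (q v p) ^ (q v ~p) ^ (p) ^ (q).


A CNF formula is a conjunction of clauses.
Clauses are separated by ^.
Counting the conjuncts: 7 clauses.

7


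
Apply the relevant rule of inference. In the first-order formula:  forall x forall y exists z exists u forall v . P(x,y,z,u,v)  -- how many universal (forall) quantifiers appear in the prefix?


Quantifier prefix: forall x forall y exists z exists u forall v
Mark each quantifier type:
  U U E E U
Universal count = 3, Existential count = 2
Asked for universal (forall) quantifiers: 3

3


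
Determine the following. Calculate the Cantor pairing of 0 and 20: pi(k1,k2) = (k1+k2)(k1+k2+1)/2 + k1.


k1 + k2 = 20
(k1+k2)(k1+k2+1)/2 = 20 * 21 / 2 = 210
pi = 210 + 0 = 210

210


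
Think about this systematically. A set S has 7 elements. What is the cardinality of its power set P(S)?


The power set of a set with n elements has 2^n elements.
|P(S)| = 2^7 = 128

128


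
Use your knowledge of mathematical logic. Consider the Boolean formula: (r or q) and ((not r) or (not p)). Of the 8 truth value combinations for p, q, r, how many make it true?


Evaluate all 8 assignments for p, q, r:
p=0, q=0, r=0: 0
p=0, q=0, r=1: 1
p=0, q=1, r=0: 1
p=0, q=1, r=1: 1
p=1, q=0, r=0: 0
p=1, q=0, r=1: 0
p=1, q=1, r=0: 1
p=1, q=1, r=1: 0
Satisfying count = 4

4


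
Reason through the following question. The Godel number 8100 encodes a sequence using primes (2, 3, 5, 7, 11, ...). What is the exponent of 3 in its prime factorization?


Factorize 8100 by dividing by 3 repeatedly.
Division steps: 3 divides 8100 exactly 4 time(s).
Exponent of 3 = 4

4


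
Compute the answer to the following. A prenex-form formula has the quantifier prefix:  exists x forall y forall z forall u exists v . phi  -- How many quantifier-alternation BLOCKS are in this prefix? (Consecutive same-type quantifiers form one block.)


Quantifier-type sequence: E A A A E  (A=forall, E=exists)
Group into maximal same-type runs:
  Ex1 | Ax3 | Ex1
Number of blocks = 3

3


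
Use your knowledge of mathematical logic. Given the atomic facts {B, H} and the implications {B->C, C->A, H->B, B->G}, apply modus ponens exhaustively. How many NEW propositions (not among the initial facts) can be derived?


Initial facts: {B, H}
Apply modus ponens to closure:
  B and B->C  =>  C
  C and C->A  =>  A
  B and B->G  =>  G
Final known: {A, B, C, G, H}
New propositions: {A, C, G}
Count = 3

3


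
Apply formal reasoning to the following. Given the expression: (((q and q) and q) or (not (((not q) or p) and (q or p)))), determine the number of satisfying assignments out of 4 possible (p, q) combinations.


Check all 4 assignments:
p=0, q=0: 1
p=0, q=1: 1
p=1, q=0: 0
p=1, q=1: 1
Count of True = 3

3


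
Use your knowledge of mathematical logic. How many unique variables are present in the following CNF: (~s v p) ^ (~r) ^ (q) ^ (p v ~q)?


Identify each variable that appears in the formula.
Variables found: p, q, r, s
Count = 4

4


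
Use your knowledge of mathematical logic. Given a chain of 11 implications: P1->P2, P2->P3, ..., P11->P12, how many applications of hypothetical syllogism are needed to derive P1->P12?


With 11 implications in a chain connecting 12 propositions:
P1->P2, P2->P3, ..., P11->P12
Steps needed = (number of implications) - 1 = 11 - 1 = 10

10


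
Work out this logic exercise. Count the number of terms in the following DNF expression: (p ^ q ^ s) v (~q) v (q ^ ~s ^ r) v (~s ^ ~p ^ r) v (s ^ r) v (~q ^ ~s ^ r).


A DNF formula is a disjunction of terms (conjunctions).
Terms are separated by v.
Counting the disjuncts: 6 terms.

6


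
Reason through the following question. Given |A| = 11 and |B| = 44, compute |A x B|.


The Cartesian product A x B contains all ordered pairs (a, b).
|A x B| = |A| * |B| = 11 * 44 = 484

484


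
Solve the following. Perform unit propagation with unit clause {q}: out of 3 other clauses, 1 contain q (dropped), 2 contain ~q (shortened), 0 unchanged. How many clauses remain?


Satisfied (removed): 1
Shortened (remain): 2
Unchanged (remain): 0
Remaining = 2 + 0 = 2

2


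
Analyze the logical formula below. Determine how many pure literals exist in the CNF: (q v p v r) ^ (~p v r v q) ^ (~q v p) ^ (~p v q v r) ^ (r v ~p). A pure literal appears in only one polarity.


Check each variable for pure literal status:
p: mixed (not pure)
q: mixed (not pure)
r: pure positive
Pure literal count = 1

1


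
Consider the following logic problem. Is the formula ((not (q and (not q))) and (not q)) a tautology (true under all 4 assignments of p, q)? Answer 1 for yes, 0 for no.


Check all 4 assignments:
p=0, q=0: 1
p=0, q=1: 0
p=1, q=0: 1
p=1, q=1: 0
Satisfying count = 2/4.
Tautology iff count = 4: no.

0


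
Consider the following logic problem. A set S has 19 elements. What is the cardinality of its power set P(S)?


The power set of a set with n elements has 2^n elements.
|P(S)| = 2^19 = 524288

524288


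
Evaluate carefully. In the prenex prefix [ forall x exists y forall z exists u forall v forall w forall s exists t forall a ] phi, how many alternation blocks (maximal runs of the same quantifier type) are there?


Quantifier-type sequence: A E A E A A A E A  (A=forall, E=exists)
Group into maximal same-type runs:
  Ax1 | Ex1 | Ax1 | Ex1 | Ax3 | Ex1 | Ax1
Number of blocks = 7

7


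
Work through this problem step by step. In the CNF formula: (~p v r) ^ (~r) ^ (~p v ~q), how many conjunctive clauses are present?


A CNF formula is a conjunction of clauses.
Clauses are separated by ^.
Counting the conjuncts: 3 clauses.

3
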